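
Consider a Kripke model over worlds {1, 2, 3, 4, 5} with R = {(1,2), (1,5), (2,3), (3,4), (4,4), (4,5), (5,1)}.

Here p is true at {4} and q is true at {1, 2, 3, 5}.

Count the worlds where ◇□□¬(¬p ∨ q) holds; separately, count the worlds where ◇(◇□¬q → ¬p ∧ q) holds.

For ◇□□¬(¬p ∨ q):
1: successors {2, 5}; □□¬(¬p ∨ q) there: 2:T, 5:F. ✓
2: successors {3}; □□¬(¬p ∨ q) there: 3:F. ✗
3: successors {4}; □□¬(¬p ∨ q) there: 4:F. ✗
4: successors {4, 5}; □□¬(¬p ∨ q) there: 4:F, 5:F. ✗
5: successors {1}; □□¬(¬p ∨ q) there: 1:F. ✗
— 1 world.
For ◇(◇□¬q → ¬p ∧ q):
1: successors {2, 5}; ◇□¬q → ¬p ∧ q there: 2:T, 5:T. ✓
2: successors {3}; ◇□¬q → ¬p ∧ q there: 3:T. ✓
3: successors {4}; ◇□¬q → ¬p ∧ q there: 4:T. ✓
4: successors {4, 5}; ◇□¬q → ¬p ∧ q there: 4:T, 5:T. ✓
5: successors {1}; ◇□¬q → ¬p ∧ q there: 1:T. ✓
— 5 worlds.

1 and 5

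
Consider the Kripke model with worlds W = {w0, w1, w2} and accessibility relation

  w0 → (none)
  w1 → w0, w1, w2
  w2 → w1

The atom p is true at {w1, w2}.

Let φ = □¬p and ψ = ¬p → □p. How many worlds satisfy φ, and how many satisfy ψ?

1 and 3

For □¬p:
w0: no successors, so □¬p holds vacuously. ✓
w1: successors {w0, w1, w2}; ¬p there: w0:T, w1:F, w2:F. ✗
w2: successors {w1}; ¬p there: w1:F. ✗
— 1 world.
For ¬p → □p:
w0: ¬p is T, □p is T. ✓
w1: ¬p is F, □p is F. ✓
w2: ¬p is F, □p is T. ✓
— 3 worlds.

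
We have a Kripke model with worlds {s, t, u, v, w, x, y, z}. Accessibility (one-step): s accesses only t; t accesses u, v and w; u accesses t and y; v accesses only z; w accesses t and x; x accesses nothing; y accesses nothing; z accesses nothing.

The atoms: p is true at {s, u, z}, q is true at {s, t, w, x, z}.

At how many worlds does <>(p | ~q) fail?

s: successors {t}; p | ~q there: t:F. ✗
t: successors {u, v, w}; p | ~q there: u:T, v:T, w:F. ✓
u: successors {t, y}; p | ~q there: t:F, y:T. ✓
v: successors {z}; p | ~q there: z:T. ✓
w: successors {t, x}; p | ~q there: t:F, x:F. ✗
x: no successors, so <>(p | ~q) fails. ✗
y: no successors, so <>(p | ~q) fails. ✗
z: no successors, so <>(p | ~q) fails. ✗
Satisfying worlds: {t, u, v}.
So <>(p | ~q) fails at the other 5 worlds.

5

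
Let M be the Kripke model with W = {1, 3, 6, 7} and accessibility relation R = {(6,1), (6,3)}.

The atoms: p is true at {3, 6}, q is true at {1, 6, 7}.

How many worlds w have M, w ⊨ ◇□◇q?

1

1: no successors, so ◇□◇q fails. ✗
3: no successors, so ◇□◇q fails. ✗
6: successors {1, 3}; □◇q there: 1:T, 3:T. ✓
7: no successors, so ◇□◇q fails. ✗
Satisfying worlds: {6}.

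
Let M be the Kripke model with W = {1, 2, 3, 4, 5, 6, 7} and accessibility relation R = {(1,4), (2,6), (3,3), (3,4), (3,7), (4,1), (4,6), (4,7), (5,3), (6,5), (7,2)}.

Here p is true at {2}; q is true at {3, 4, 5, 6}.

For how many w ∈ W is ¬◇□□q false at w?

1: ◇□□q is F. ✓
2: ◇□□q is T. ✗
3: ◇□□q is T. ✗
4: ◇□□q is T. ✗
5: ◇□□q is F. ✓
6: ◇□□q is F. ✓
7: ◇□□q is T. ✗
Satisfying worlds: {1, 5, 6}.
So ¬◇□□q fails at the other 4 worlds.

4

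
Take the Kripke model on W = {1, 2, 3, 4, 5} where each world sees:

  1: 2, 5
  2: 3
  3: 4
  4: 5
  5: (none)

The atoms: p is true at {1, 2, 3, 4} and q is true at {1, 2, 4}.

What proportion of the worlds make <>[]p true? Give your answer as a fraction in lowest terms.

1: successors {2, 5}; []p there: 2:T, 5:T. ✓
2: successors {3}; []p there: 3:T. ✓
3: successors {4}; []p there: 4:F. ✗
4: successors {5}; []p there: 5:T. ✓
5: no successors, so <>[]p fails. ✗
That's 3 of 5 worlds, so 3/5.

3/5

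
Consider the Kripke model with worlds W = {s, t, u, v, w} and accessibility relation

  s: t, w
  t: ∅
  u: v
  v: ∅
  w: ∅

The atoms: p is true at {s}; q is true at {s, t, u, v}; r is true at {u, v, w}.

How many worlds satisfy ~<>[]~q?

s: <>[]~q is T. ✗
t: <>[]~q is F. ✓
u: <>[]~q is T. ✗
v: <>[]~q is F. ✓
w: <>[]~q is F. ✓
Satisfying worlds: {t, v, w}.

3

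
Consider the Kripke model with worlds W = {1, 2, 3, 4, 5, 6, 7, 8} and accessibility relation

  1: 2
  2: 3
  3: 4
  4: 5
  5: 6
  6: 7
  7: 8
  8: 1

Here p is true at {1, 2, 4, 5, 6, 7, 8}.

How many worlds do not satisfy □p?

1

1: successors {2}; p there: 2:T. ✓
2: successors {3}; p there: 3:F. ✗
3: successors {4}; p there: 4:T. ✓
4: successors {5}; p there: 5:T. ✓
5: successors {6}; p there: 6:T. ✓
6: successors {7}; p there: 7:T. ✓
7: successors {8}; p there: 8:T. ✓
8: successors {1}; p there: 1:T. ✓
Satisfying worlds: {1, 3, 4, 5, 6, 7, 8}.
So □p fails at the other 1 world.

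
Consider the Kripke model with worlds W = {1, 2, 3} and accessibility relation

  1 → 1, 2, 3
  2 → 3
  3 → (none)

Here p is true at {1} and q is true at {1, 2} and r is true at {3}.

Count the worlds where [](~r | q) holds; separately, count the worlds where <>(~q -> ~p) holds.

For [](~r | q):
1: successors {1, 2, 3}; ~r | q there: 1:T, 2:T, 3:F. ✗
2: successors {3}; ~r | q there: 3:F. ✗
3: no successors, so [](~r | q) holds vacuously. ✓
— 1 world.
For <>(~q -> ~p):
1: successors {1, 2, 3}; ~q -> ~p there: 1:T, 2:T, 3:T. ✓
2: successors {3}; ~q -> ~p there: 3:T. ✓
3: no successors, so <>(~q -> ~p) fails. ✗
— 2 worlds.

1 and 2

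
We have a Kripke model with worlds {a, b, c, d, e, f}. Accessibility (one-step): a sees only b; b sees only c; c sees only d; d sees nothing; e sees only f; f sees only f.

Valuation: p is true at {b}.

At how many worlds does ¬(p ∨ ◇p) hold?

4

a: p ∨ ◇p is T. ✗
b: p ∨ ◇p is T. ✗
c: p ∨ ◇p is F. ✓
d: p ∨ ◇p is F. ✓
e: p ∨ ◇p is F. ✓
f: p ∨ ◇p is F. ✓
Satisfying worlds: {c, d, e, f}.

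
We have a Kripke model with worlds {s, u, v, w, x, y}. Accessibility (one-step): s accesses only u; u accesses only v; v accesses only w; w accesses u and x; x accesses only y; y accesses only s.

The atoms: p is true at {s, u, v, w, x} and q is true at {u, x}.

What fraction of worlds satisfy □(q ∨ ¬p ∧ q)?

s: successors {u}; q ∨ ¬p ∧ q there: u:T. ✓
u: successors {v}; q ∨ ¬p ∧ q there: v:F. ✗
v: successors {w}; q ∨ ¬p ∧ q there: w:F. ✗
w: successors {u, x}; q ∨ ¬p ∧ q there: u:T, x:T. ✓
x: successors {y}; q ∨ ¬p ∧ q there: y:F. ✗
y: successors {s}; q ∨ ¬p ∧ q there: s:F. ✗
That's 2 of 6 worlds, so 2/6 = 1/3.

1/3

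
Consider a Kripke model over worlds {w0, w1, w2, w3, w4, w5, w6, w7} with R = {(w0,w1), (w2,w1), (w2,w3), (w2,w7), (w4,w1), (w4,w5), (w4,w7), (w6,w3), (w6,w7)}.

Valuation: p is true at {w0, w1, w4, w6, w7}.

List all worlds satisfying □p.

{w0, w1, w3, w5, w7}

w0: successors {w1}; p there: w1:T. ✓
w1: no successors, so □p holds vacuously. ✓
w2: successors {w1, w3, w7}; p there: w1:T, w3:F, w7:T. ✗
w3: no successors, so □p holds vacuously. ✓
w4: successors {w1, w5, w7}; p there: w1:T, w5:F, w7:T. ✗
w5: no successors, so □p holds vacuously. ✓
w6: successors {w3, w7}; p there: w3:F, w7:T. ✗
w7: no successors, so □p holds vacuously. ✓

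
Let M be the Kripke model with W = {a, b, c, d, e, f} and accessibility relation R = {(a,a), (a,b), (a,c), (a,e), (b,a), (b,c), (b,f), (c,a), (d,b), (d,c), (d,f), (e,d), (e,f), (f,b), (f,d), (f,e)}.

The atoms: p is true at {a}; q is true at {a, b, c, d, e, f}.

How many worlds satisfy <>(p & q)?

3

a: successors {a, b, c, e}; p & q there: a:T, b:F, c:F, e:F. ✓
b: successors {a, c, f}; p & q there: a:T, c:F, f:F. ✓
c: successors {a}; p & q there: a:T. ✓
d: successors {b, c, f}; p & q there: b:F, c:F, f:F. ✗
e: successors {d, f}; p & q there: d:F, f:F. ✗
f: successors {b, d, e}; p & q there: b:F, d:F, e:F. ✗
Satisfying worlds: {a, b, c}.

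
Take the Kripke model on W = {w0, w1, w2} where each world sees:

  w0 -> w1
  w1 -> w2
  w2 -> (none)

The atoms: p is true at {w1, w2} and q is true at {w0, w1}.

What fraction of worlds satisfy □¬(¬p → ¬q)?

w0: successors {w1}; ¬(¬p → ¬q) there: w1:F. ✗
w1: successors {w2}; ¬(¬p → ¬q) there: w2:F. ✗
w2: no successors, so □¬(¬p → ¬q) holds vacuously. ✓
That's 1 of 3 worlds, so 1/3.

1/3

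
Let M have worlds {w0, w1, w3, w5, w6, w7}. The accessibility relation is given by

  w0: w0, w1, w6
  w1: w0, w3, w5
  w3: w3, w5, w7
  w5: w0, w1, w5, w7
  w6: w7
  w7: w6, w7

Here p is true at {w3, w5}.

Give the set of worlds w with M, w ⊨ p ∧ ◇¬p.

{w3, w5}

w0: p is F, ◇¬p is T. ✗
w1: p is F, ◇¬p is T. ✗
w3: p is T, ◇¬p is T. ✓
w5: p is T, ◇¬p is T. ✓
w6: p is F, ◇¬p is T. ✗
w7: p is F, ◇¬p is T. ✗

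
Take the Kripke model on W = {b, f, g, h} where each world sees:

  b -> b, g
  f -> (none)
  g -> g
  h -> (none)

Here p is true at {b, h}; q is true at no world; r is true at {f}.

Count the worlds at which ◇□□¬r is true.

2

b: successors {b, g}; □□¬r there: b:T, g:T. ✓
f: no successors, so ◇□□¬r fails. ✗
g: successors {g}; □□¬r there: g:T. ✓
h: no successors, so ◇□□¬r fails. ✗
Satisfying worlds: {b, g}.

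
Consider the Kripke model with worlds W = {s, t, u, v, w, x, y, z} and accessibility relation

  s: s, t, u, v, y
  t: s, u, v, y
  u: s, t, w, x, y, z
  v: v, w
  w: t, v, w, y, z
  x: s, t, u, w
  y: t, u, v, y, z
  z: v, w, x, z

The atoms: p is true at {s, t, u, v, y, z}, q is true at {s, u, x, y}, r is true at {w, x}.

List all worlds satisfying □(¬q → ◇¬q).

s: successors {s, t, u, v, y}; ¬q → ◇¬q there: s:T, t:T, u:T, v:T, y:T. ✓
t: successors {s, u, v, y}; ¬q → ◇¬q there: s:T, u:T, v:T, y:T. ✓
u: successors {s, t, w, x, y, z}; ¬q → ◇¬q there: s:T, t:T, w:T, x:T, y:T, z:T. ✓
v: successors {v, w}; ¬q → ◇¬q there: v:T, w:T. ✓
w: successors {t, v, w, y, z}; ¬q → ◇¬q there: t:T, v:T, w:T, y:T, z:T. ✓
x: successors {s, t, u, w}; ¬q → ◇¬q there: s:T, t:T, u:T, w:T. ✓
y: successors {t, u, v, y, z}; ¬q → ◇¬q there: t:T, u:T, v:T, y:T, z:T. ✓
z: successors {v, w, x, z}; ¬q → ◇¬q there: v:T, w:T, x:T, z:T. ✓

{s, t, u, v, w, x, y, z}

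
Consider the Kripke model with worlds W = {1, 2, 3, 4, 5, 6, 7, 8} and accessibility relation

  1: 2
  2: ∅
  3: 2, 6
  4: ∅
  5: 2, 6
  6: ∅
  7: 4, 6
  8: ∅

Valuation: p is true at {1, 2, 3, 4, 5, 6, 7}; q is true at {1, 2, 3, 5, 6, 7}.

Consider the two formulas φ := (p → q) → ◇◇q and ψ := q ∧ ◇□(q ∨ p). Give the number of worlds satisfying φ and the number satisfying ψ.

For (p → q) → ◇◇q:
1: p → q is T, ◇◇q is F. ✗
2: p → q is T, ◇◇q is F. ✗
3: p → q is T, ◇◇q is F. ✗
4: p → q is F, ◇◇q is F. ✓
5: p → q is T, ◇◇q is F. ✗
6: p → q is T, ◇◇q is F. ✗
7: p → q is T, ◇◇q is F. ✗
8: p → q is T, ◇◇q is F. ✗
— 1 world.
For q ∧ ◇□(q ∨ p):
1: q is T, ◇□(q ∨ p) is T. ✓
2: q is T, ◇□(q ∨ p) is F. ✗
3: q is T, ◇□(q ∨ p) is T. ✓
4: q is F, ◇□(q ∨ p) is F. ✗
5: q is T, ◇□(q ∨ p) is T. ✓
6: q is T, ◇□(q ∨ p) is F. ✗
7: q is T, ◇□(q ∨ p) is T. ✓
8: q is F, ◇□(q ∨ p) is F. ✗
— 4 worlds.

1 and 4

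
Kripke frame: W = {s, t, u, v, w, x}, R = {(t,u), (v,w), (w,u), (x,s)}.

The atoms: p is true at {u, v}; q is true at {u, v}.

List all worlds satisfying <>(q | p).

s: no successors, so <>(q | p) fails. ✗
t: successors {u}; q | p there: u:T. ✓
u: no successors, so <>(q | p) fails. ✗
v: successors {w}; q | p there: w:F. ✗
w: successors {u}; q | p there: u:T. ✓
x: successors {s}; q | p there: s:F. ✗

{t, w}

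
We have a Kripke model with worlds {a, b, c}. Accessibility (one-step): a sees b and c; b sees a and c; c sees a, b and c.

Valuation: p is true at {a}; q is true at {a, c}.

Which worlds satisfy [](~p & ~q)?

∅

a: successors {b, c}; ~p & ~q there: b:T, c:F. ✗
b: successors {a, c}; ~p & ~q there: a:F, c:F. ✗
c: successors {a, b, c}; ~p & ~q there: a:F, b:T, c:F. ✗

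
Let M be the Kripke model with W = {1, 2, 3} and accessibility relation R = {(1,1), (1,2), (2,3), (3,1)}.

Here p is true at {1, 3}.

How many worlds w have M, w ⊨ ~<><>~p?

1

1: <><>~p is T. ✗
2: <><>~p is F. ✓
3: <><>~p is T. ✗
Satisfying worlds: {2}.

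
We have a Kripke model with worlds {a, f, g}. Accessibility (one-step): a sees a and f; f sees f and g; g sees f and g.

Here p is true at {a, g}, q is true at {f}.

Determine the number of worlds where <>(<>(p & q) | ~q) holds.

a: successors {a, f}; <>(p & q) | ~q there: a:T, f:F. ✓
f: successors {f, g}; <>(p & q) | ~q there: f:F, g:T. ✓
g: successors {f, g}; <>(p & q) | ~q there: f:F, g:T. ✓
Satisfying worlds: {a, f, g}.

3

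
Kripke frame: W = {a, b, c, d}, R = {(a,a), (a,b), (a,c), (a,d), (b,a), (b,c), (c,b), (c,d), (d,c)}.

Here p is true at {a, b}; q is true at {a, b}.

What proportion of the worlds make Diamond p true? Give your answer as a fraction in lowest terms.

a: successors {a, b, c, d}; p there: a:T, b:T, c:F, d:F. ✓
b: successors {a, c}; p there: a:T, c:F. ✓
c: successors {b, d}; p there: b:T, d:F. ✓
d: successors {c}; p there: c:F. ✗
That's 3 of 4 worlds, so 3/4.

3/4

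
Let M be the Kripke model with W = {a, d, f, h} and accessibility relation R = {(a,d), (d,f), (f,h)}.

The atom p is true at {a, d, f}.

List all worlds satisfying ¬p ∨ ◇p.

a: ¬p is F, ◇p is T. ✓
d: ¬p is F, ◇p is T. ✓
f: ¬p is F, ◇p is F. ✗
h: ¬p is T, ◇p is F. ✓

{a, d, h}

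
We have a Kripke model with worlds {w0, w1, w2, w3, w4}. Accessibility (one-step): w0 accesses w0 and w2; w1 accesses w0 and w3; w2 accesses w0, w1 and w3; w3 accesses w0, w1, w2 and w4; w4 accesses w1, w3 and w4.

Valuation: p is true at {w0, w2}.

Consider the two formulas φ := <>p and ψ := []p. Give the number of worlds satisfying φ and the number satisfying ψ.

4 and 1

For <>p:
w0: successors {w0, w2}; p there: w0:T, w2:T. ✓
w1: successors {w0, w3}; p there: w0:T, w3:F. ✓
w2: successors {w0, w1, w3}; p there: w0:T, w1:F, w3:F. ✓
w3: successors {w0, w1, w2, w4}; p there: w0:T, w1:F, w2:T, w4:F. ✓
w4: successors {w1, w3, w4}; p there: w1:F, w3:F, w4:F. ✗
— 4 worlds.
For []p:
w0: successors {w0, w2}; p there: w0:T, w2:T. ✓
w1: successors {w0, w3}; p there: w0:T, w3:F. ✗
w2: successors {w0, w1, w3}; p there: w0:T, w1:F, w3:F. ✗
w3: successors {w0, w1, w2, w4}; p there: w0:T, w1:F, w2:T, w4:F. ✗
w4: successors {w1, w3, w4}; p there: w1:F, w3:F, w4:F. ✗
— 1 world.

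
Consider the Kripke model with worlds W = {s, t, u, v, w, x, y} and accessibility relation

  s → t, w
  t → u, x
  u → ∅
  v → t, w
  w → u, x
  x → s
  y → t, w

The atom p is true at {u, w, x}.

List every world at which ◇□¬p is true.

{t, w}

s: successors {t, w}; □¬p there: t:F, w:F. ✗
t: successors {u, x}; □¬p there: u:T, x:T. ✓
u: no successors, so ◇□¬p fails. ✗
v: successors {t, w}; □¬p there: t:F, w:F. ✗
w: successors {u, x}; □¬p there: u:T, x:T. ✓
x: successors {s}; □¬p there: s:F. ✗
y: successors {t, w}; □¬p there: t:F, w:F. ✗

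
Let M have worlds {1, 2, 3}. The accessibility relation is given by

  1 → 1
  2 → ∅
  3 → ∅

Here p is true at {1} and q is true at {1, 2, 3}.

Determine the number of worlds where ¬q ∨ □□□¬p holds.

1: ¬q is F, □□□¬p is F. ✗
2: ¬q is F, □□□¬p is T. ✓
3: ¬q is F, □□□¬p is T. ✓
Satisfying worlds: {2, 3}.

2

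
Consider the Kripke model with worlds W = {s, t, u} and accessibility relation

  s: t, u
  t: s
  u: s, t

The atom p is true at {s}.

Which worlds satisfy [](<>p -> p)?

s: successors {t, u}; <>p -> p there: t:F, u:F. ✗
t: successors {s}; <>p -> p there: s:T. ✓
u: successors {s, t}; <>p -> p there: s:T, t:F. ✗

{t}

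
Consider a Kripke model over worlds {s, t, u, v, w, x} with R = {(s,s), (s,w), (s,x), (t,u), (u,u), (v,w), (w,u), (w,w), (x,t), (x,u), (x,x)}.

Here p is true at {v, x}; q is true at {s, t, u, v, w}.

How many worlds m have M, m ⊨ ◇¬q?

s: successors {s, w, x}; ¬q there: s:F, w:F, x:T. ✓
t: successors {u}; ¬q there: u:F. ✗
u: successors {u}; ¬q there: u:F. ✗
v: successors {w}; ¬q there: w:F. ✗
w: successors {u, w}; ¬q there: u:F, w:F. ✗
x: successors {t, u, x}; ¬q there: t:F, u:F, x:T. ✓
Satisfying worlds: {s, x}.

2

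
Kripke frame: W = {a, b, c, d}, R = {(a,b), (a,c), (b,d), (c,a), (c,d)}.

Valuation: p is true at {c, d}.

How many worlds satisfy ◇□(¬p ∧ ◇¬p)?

2

a: successors {b, c}; □(¬p ∧ ◇¬p) there: b:F, c:F. ✗
b: successors {d}; □(¬p ∧ ◇¬p) there: d:T. ✓
c: successors {a, d}; □(¬p ∧ ◇¬p) there: a:F, d:T. ✓
d: no successors, so ◇□(¬p ∧ ◇¬p) fails. ✗
Satisfying worlds: {b, c}.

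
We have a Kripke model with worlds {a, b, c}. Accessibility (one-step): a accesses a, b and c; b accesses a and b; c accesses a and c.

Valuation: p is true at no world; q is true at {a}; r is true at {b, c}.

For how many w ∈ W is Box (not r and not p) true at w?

a: successors {a, b, c}; not r and not p there: a:T, b:F, c:F. ✗
b: successors {a, b}; not r and not p there: a:T, b:F. ✗
c: successors {a, c}; not r and not p there: a:T, c:F. ✗
Satisfying worlds: ∅.

0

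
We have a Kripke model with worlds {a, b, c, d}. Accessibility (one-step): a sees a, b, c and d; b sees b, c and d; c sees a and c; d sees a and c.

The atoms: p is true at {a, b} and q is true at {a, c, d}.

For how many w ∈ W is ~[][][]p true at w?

4

a: [][][]p is F. ✓
b: [][][]p is F. ✓
c: [][][]p is F. ✓
d: [][][]p is F. ✓
Satisfying worlds: {a, b, c, d}.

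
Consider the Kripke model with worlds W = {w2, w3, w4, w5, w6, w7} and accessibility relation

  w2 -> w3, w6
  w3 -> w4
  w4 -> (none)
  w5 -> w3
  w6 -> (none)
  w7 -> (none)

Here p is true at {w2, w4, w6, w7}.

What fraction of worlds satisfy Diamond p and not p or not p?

1/3

w2: Diamond p and not p is F, not p is F. ✗
w3: Diamond p and not p is T, not p is T. ✓
w4: Diamond p and not p is F, not p is F. ✗
w5: Diamond p and not p is F, not p is T. ✓
w6: Diamond p and not p is F, not p is F. ✗
w7: Diamond p and not p is F, not p is F. ✗
That's 2 of 6 worlds, so 2/6 = 1/3.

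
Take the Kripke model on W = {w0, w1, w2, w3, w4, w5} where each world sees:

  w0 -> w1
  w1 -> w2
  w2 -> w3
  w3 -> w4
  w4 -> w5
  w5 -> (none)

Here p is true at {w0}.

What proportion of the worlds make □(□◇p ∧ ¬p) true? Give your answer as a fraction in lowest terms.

w0: successors {w1}; □◇p ∧ ¬p there: w1:F. ✗
w1: successors {w2}; □◇p ∧ ¬p there: w2:F. ✗
w2: successors {w3}; □◇p ∧ ¬p there: w3:F. ✗
w3: successors {w4}; □◇p ∧ ¬p there: w4:F. ✗
w4: successors {w5}; □◇p ∧ ¬p there: w5:T. ✓
w5: no successors, so □(□◇p ∧ ¬p) holds vacuously. ✓
That's 2 of 6 worlds, so 2/6 = 1/3.

1/3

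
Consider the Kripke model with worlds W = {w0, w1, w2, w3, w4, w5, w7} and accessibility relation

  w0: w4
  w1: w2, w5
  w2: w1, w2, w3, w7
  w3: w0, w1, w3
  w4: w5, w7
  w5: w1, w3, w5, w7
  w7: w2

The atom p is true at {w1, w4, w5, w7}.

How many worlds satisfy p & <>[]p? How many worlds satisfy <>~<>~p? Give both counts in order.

For p & <>[]p:
w0: p is F, <>[]p is T. ✗
w1: p is T, <>[]p is F. ✗
w2: p is F, <>[]p is F. ✗
w3: p is F, <>[]p is T. ✗
w4: p is T, <>[]p is F. ✗
w5: p is T, <>[]p is F. ✗
w7: p is T, <>[]p is F. ✗
— 0 worlds.
For <>~<>~p:
w0: successors {w4}; ~<>~p there: w4:T. ✓
w1: successors {w2, w5}; ~<>~p there: w2:F, w5:F. ✗
w2: successors {w1, w2, w3, w7}; ~<>~p there: w1:F, w2:F, w3:F, w7:F. ✗
w3: successors {w0, w1, w3}; ~<>~p there: w0:T, w1:F, w3:F. ✓
w4: successors {w5, w7}; ~<>~p there: w5:F, w7:F. ✗
w5: successors {w1, w3, w5, w7}; ~<>~p there: w1:F, w3:F, w5:F, w7:F. ✗
w7: successors {w2}; ~<>~p there: w2:F. ✗
— 2 worlds.

0 and 2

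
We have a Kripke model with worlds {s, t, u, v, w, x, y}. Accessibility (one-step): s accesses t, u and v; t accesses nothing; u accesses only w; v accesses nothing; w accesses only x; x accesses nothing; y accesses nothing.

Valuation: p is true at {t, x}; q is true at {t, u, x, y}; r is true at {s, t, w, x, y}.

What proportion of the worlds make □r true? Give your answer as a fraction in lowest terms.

6/7

s: successors {t, u, v}; r there: t:T, u:F, v:F. ✗
t: no successors, so □r holds vacuously. ✓
u: successors {w}; r there: w:T. ✓
v: no successors, so □r holds vacuously. ✓
w: successors {x}; r there: x:T. ✓
x: no successors, so □r holds vacuously. ✓
y: no successors, so □r holds vacuously. ✓
That's 6 of 7 worlds, so 6/7.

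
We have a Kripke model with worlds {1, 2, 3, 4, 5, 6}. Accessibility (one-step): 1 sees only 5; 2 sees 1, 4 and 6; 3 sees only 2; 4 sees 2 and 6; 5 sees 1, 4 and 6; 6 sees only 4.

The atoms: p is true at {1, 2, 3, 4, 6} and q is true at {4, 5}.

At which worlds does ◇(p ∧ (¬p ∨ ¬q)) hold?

{2, 3, 4, 5}

1: successors {5}; p ∧ (¬p ∨ ¬q) there: 5:F. ✗
2: successors {1, 4, 6}; p ∧ (¬p ∨ ¬q) there: 1:T, 4:F, 6:T. ✓
3: successors {2}; p ∧ (¬p ∨ ¬q) there: 2:T. ✓
4: successors {2, 6}; p ∧ (¬p ∨ ¬q) there: 2:T, 6:T. ✓
5: successors {1, 4, 6}; p ∧ (¬p ∨ ¬q) there: 1:T, 4:F, 6:T. ✓
6: successors {4}; p ∧ (¬p ∨ ¬q) there: 4:F. ✗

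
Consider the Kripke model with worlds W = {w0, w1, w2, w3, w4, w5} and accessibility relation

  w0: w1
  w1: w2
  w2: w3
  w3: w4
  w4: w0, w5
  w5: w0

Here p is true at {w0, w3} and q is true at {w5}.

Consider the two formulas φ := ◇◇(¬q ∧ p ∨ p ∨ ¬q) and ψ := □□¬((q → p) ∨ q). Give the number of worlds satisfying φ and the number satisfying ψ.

For ◇◇(¬q ∧ p ∨ p ∨ ¬q):
w0: successors {w1}; ◇(¬q ∧ p ∨ p ∨ ¬q) there: w1:T. ✓
w1: successors {w2}; ◇(¬q ∧ p ∨ p ∨ ¬q) there: w2:T. ✓
w2: successors {w3}; ◇(¬q ∧ p ∨ p ∨ ¬q) there: w3:T. ✓
w3: successors {w4}; ◇(¬q ∧ p ∨ p ∨ ¬q) there: w4:T. ✓
w4: successors {w0, w5}; ◇(¬q ∧ p ∨ p ∨ ¬q) there: w0:T, w5:T. ✓
w5: successors {w0}; ◇(¬q ∧ p ∨ p ∨ ¬q) there: w0:T. ✓
— 6 worlds.
For □□¬((q → p) ∨ q):
w0: successors {w1}; □¬((q → p) ∨ q) there: w1:F. ✗
w1: successors {w2}; □¬((q → p) ∨ q) there: w2:F. ✗
w2: successors {w3}; □¬((q → p) ∨ q) there: w3:F. ✗
w3: successors {w4}; □¬((q → p) ∨ q) there: w4:F. ✗
w4: successors {w0, w5}; □¬((q → p) ∨ q) there: w0:F, w5:F. ✗
w5: successors {w0}; □¬((q → p) ∨ q) there: w0:F. ✗
— 0 worlds.

6 and 0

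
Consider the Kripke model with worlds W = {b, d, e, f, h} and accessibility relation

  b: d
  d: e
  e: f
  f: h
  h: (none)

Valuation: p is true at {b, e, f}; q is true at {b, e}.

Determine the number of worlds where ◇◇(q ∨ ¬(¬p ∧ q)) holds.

b: successors {d}; ◇(q ∨ ¬(¬p ∧ q)) there: d:T. ✓
d: successors {e}; ◇(q ∨ ¬(¬p ∧ q)) there: e:T. ✓
e: successors {f}; ◇(q ∨ ¬(¬p ∧ q)) there: f:T. ✓
f: successors {h}; ◇(q ∨ ¬(¬p ∧ q)) there: h:F. ✗
h: no successors, so ◇◇(q ∨ ¬(¬p ∧ q)) fails. ✗
Satisfying worlds: {b, d, e}.

3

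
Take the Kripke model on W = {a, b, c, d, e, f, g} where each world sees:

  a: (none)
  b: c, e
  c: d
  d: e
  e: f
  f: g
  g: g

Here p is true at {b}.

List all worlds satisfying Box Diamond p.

a: no successors, so Box Diamond p holds vacuously. ✓
b: successors {c, e}; Diamond p there: c:F, e:F. ✗
c: successors {d}; Diamond p there: d:F. ✗
d: successors {e}; Diamond p there: e:F. ✗
e: successors {f}; Diamond p there: f:F. ✗
f: successors {g}; Diamond p there: g:F. ✗
g: successors {g}; Diamond p there: g:F. ✗

{a}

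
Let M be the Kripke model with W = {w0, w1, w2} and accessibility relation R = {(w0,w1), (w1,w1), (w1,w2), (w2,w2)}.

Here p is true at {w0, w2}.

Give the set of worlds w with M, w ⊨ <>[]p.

w0: successors {w1}; []p there: w1:F. ✗
w1: successors {w1, w2}; []p there: w1:F, w2:T. ✓
w2: successors {w2}; []p there: w2:T. ✓

{w1, w2}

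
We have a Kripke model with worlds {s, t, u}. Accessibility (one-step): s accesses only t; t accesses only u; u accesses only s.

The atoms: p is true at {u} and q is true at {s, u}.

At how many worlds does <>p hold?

s: successors {t}; p there: t:F. ✗
t: successors {u}; p there: u:T. ✓
u: successors {s}; p there: s:F. ✗
Satisfying worlds: {t}.

1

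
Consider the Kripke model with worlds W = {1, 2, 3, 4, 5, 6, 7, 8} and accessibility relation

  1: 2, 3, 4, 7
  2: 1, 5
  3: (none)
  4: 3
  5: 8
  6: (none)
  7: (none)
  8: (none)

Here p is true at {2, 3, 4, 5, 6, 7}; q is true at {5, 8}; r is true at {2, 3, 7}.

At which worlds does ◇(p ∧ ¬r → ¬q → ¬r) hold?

1: successors {2, 3, 4, 7}; p ∧ ¬r → ¬q → ¬r there: 2:T, 3:T, 4:T, 7:T. ✓
2: successors {1, 5}; p ∧ ¬r → ¬q → ¬r there: 1:T, 5:T. ✓
3: no successors, so ◇(p ∧ ¬r → ¬q → ¬r) fails. ✗
4: successors {3}; p ∧ ¬r → ¬q → ¬r there: 3:T. ✓
5: successors {8}; p ∧ ¬r → ¬q → ¬r there: 8:T. ✓
6: no successors, so ◇(p ∧ ¬r → ¬q → ¬r) fails. ✗
7: no successors, so ◇(p ∧ ¬r → ¬q → ¬r) fails. ✗
8: no successors, so ◇(p ∧ ¬r → ¬q → ¬r) fails. ✗

{1, 2, 4, 5}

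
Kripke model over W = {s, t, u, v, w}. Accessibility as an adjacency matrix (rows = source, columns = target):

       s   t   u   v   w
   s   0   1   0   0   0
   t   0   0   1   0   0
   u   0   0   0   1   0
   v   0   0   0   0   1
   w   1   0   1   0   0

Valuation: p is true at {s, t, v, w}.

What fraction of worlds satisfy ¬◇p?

1/5

s: ◇p is T. ✗
t: ◇p is F. ✓
u: ◇p is T. ✗
v: ◇p is T. ✗
w: ◇p is T. ✗
That's 1 of 5 worlds, so 1/5.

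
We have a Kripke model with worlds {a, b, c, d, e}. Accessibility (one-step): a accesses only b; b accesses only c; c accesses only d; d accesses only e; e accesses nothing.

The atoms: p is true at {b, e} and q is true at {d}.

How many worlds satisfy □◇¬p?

3

a: successors {b}; ◇¬p there: b:T. ✓
b: successors {c}; ◇¬p there: c:T. ✓
c: successors {d}; ◇¬p there: d:F. ✗
d: successors {e}; ◇¬p there: e:F. ✗
e: no successors, so □◇¬p holds vacuously. ✓
Satisfying worlds: {a, b, e}.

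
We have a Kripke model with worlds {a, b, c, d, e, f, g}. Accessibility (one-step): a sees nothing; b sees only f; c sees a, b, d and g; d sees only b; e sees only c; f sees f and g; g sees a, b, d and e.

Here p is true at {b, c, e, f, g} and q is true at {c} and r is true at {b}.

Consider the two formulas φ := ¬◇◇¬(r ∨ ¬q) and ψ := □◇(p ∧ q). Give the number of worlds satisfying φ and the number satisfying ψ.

For ¬◇◇¬(r ∨ ¬q):
a: ◇◇¬(r ∨ ¬q) is F. ✓
b: ◇◇¬(r ∨ ¬q) is F. ✓
c: ◇◇¬(r ∨ ¬q) is F. ✓
d: ◇◇¬(r ∨ ¬q) is F. ✓
e: ◇◇¬(r ∨ ¬q) is F. ✓
f: ◇◇¬(r ∨ ¬q) is F. ✓
g: ◇◇¬(r ∨ ¬q) is T. ✗
— 6 worlds.
For □◇(p ∧ q):
a: no successors, so □◇(p ∧ q) holds vacuously. ✓
b: successors {f}; ◇(p ∧ q) there: f:F. ✗
c: successors {a, b, d, g}; ◇(p ∧ q) there: a:F, b:F, d:F, g:F. ✗
d: successors {b}; ◇(p ∧ q) there: b:F. ✗
e: successors {c}; ◇(p ∧ q) there: c:F. ✗
f: successors {f, g}; ◇(p ∧ q) there: f:F, g:F. ✗
g: successors {a, b, d, e}; ◇(p ∧ q) there: a:F, b:F, d:F, e:T. ✗
— 1 world.

6 and 1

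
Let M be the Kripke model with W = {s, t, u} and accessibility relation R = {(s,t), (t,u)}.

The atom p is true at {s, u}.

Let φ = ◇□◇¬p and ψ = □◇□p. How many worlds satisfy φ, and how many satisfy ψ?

For ◇□◇¬p:
s: successors {t}; □◇¬p there: t:F. ✗
t: successors {u}; □◇¬p there: u:T. ✓
u: no successors, so ◇□◇¬p fails. ✗
— 1 world.
For □◇□p:
s: successors {t}; ◇□p there: t:T. ✓
t: successors {u}; ◇□p there: u:F. ✗
u: no successors, so □◇□p holds vacuously. ✓
— 2 worlds.

1 and 2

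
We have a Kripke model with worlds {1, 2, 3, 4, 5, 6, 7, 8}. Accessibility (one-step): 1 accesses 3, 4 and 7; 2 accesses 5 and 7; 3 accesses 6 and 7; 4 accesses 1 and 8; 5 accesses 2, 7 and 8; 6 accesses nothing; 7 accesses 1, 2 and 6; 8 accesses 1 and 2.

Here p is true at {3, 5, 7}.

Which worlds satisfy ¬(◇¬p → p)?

{1, 4, 8}

1: ◇¬p → p is F. ✓
2: ◇¬p → p is T. ✗
3: ◇¬p → p is T. ✗
4: ◇¬p → p is F. ✓
5: ◇¬p → p is T. ✗
6: ◇¬p → p is T. ✗
7: ◇¬p → p is T. ✗
8: ◇¬p → p is F. ✓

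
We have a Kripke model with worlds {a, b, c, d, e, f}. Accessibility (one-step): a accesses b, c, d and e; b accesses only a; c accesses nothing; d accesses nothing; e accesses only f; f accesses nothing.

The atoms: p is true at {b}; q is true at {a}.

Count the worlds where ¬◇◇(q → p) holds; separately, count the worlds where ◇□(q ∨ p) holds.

For ¬◇◇(q → p):
a: ◇◇(q → p) is T. ✗
b: ◇◇(q → p) is T. ✗
c: ◇◇(q → p) is F. ✓
d: ◇◇(q → p) is F. ✓
e: ◇◇(q → p) is F. ✓
f: ◇◇(q → p) is F. ✓
— 4 worlds.
For ◇□(q ∨ p):
a: successors {b, c, d, e}; □(q ∨ p) there: b:T, c:T, d:T, e:F. ✓
b: successors {a}; □(q ∨ p) there: a:F. ✗
c: no successors, so ◇□(q ∨ p) fails. ✗
d: no successors, so ◇□(q ∨ p) fails. ✗
e: successors {f}; □(q ∨ p) there: f:T. ✓
f: no successors, so ◇□(q ∨ p) fails. ✗
— 2 worlds.

4 and 2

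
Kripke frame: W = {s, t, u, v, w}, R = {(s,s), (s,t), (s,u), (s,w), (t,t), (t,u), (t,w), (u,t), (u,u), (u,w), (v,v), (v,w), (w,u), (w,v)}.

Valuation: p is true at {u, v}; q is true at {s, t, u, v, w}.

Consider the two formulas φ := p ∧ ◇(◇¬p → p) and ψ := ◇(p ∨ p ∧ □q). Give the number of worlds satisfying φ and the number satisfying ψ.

For p ∧ ◇(◇¬p → p):
s: p is F, ◇(◇¬p → p) is T. ✗
t: p is F, ◇(◇¬p → p) is T. ✗
u: p is T, ◇(◇¬p → p) is T. ✓
v: p is T, ◇(◇¬p → p) is T. ✓
w: p is F, ◇(◇¬p → p) is T. ✗
— 2 worlds.
For ◇(p ∨ p ∧ □q):
s: successors {s, t, u, w}; p ∨ p ∧ □q there: s:F, t:F, u:T, w:F. ✓
t: successors {t, u, w}; p ∨ p ∧ □q there: t:F, u:T, w:F. ✓
u: successors {t, u, w}; p ∨ p ∧ □q there: t:F, u:T, w:F. ✓
v: successors {v, w}; p ∨ p ∧ □q there: v:T, w:F. ✓
w: successors {u, v}; p ∨ p ∧ □q there: u:T, v:T. ✓
— 5 worlds.

2 and 5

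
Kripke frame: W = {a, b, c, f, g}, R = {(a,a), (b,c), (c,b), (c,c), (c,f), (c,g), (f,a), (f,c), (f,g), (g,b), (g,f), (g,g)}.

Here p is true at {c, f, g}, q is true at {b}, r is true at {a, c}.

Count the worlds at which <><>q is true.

4

a: successors {a}; <>q there: a:F. ✗
b: successors {c}; <>q there: c:T. ✓
c: successors {b, c, f, g}; <>q there: b:F, c:T, f:F, g:T. ✓
f: successors {a, c, g}; <>q there: a:F, c:T, g:T. ✓
g: successors {b, f, g}; <>q there: b:F, f:F, g:T. ✓
Satisfying worlds: {b, c, f, g}.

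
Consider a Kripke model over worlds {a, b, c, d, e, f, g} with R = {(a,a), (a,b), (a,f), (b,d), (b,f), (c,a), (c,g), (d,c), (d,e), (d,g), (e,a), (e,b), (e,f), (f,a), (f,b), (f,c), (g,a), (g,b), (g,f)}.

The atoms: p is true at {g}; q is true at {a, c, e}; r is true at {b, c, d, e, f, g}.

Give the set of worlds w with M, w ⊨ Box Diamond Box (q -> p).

a: successors {a, b, f}; Diamond Box (q -> p) there: a:T, b:F, f:T. ✗
b: successors {d, f}; Diamond Box (q -> p) there: d:F, f:T. ✗
c: successors {a, g}; Diamond Box (q -> p) there: a:T, g:T. ✓
d: successors {c, e, g}; Diamond Box (q -> p) there: c:F, e:T, g:T. ✗
e: successors {a, b, f}; Diamond Box (q -> p) there: a:T, b:F, f:T. ✗
f: successors {a, b, c}; Diamond Box (q -> p) there: a:T, b:F, c:F. ✗
g: successors {a, b, f}; Diamond Box (q -> p) there: a:T, b:F, f:T. ✗

{c}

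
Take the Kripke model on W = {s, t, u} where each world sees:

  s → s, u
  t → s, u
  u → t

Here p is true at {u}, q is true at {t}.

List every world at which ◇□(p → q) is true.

{s, t}

s: successors {s, u}; □(p → q) there: s:F, u:T. ✓
t: successors {s, u}; □(p → q) there: s:F, u:T. ✓
u: successors {t}; □(p → q) there: t:F. ✗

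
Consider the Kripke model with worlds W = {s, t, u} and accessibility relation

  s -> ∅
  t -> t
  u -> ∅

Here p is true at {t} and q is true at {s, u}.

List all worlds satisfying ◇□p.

s: no successors, so ◇□p fails. ✗
t: successors {t}; □p there: t:T. ✓
u: no successors, so ◇□p fails. ✗

{t}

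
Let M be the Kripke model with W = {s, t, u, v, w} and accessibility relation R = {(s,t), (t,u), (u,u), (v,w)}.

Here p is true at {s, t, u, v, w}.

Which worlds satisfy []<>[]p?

s: successors {t}; <>[]p there: t:T. ✓
t: successors {u}; <>[]p there: u:T. ✓
u: successors {u}; <>[]p there: u:T. ✓
v: successors {w}; <>[]p there: w:F. ✗
w: no successors, so []<>[]p holds vacuously. ✓

{s, t, u, w}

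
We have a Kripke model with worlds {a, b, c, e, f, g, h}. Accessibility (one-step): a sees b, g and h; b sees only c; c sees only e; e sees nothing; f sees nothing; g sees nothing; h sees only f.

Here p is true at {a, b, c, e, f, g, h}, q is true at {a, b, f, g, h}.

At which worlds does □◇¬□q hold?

a: successors {b, g, h}; ◇¬□q there: b:T, g:F, h:F. ✗
b: successors {c}; ◇¬□q there: c:F. ✗
c: successors {e}; ◇¬□q there: e:F. ✗
e: no successors, so □◇¬□q holds vacuously. ✓
f: no successors, so □◇¬□q holds vacuously. ✓
g: no successors, so □◇¬□q holds vacuously. ✓
h: successors {f}; ◇¬□q there: f:F. ✗

{e, f, g}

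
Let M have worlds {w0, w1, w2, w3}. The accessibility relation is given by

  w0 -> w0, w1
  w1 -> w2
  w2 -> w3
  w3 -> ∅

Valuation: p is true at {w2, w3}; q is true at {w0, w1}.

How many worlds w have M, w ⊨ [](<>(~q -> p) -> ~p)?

w0: successors {w0, w1}; <>(~q -> p) -> ~p there: w0:T, w1:T. ✓
w1: successors {w2}; <>(~q -> p) -> ~p there: w2:F. ✗
w2: successors {w3}; <>(~q -> p) -> ~p there: w3:T. ✓
w3: no successors, so [](<>(~q -> p) -> ~p) holds vacuously. ✓
Satisfying worlds: {w0, w2, w3}.

3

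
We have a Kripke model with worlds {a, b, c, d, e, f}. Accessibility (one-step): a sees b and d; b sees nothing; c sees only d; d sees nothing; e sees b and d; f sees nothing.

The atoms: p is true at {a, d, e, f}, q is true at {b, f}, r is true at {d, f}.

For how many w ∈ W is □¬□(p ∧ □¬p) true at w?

a: successors {b, d}; ¬□(p ∧ □¬p) there: b:F, d:F. ✗
b: no successors, so □¬□(p ∧ □¬p) holds vacuously. ✓
c: successors {d}; ¬□(p ∧ □¬p) there: d:F. ✗
d: no successors, so □¬□(p ∧ □¬p) holds vacuously. ✓
e: successors {b, d}; ¬□(p ∧ □¬p) there: b:F, d:F. ✗
f: no successors, so □¬□(p ∧ □¬p) holds vacuously. ✓
Satisfying worlds: {b, d, f}.

3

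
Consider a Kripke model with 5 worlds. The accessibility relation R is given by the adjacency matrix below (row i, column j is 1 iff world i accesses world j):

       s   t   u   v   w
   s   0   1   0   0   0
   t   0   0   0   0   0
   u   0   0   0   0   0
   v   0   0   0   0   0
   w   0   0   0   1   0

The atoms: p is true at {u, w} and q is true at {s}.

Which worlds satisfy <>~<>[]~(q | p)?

s: successors {t}; ~<>[]~(q | p) there: t:T. ✓
t: no successors, so <>~<>[]~(q | p) fails. ✗
u: no successors, so <>~<>[]~(q | p) fails. ✗
v: no successors, so <>~<>[]~(q | p) fails. ✗
w: successors {v}; ~<>[]~(q | p) there: v:T. ✓

{s, w}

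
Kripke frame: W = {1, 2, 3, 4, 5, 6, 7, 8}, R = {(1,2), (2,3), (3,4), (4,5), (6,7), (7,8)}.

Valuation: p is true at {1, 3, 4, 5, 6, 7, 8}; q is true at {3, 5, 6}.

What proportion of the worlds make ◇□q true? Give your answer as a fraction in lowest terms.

1: successors {2}; □q there: 2:T. ✓
2: successors {3}; □q there: 3:F. ✗
3: successors {4}; □q there: 4:T. ✓
4: successors {5}; □q there: 5:T. ✓
5: no successors, so ◇□q fails. ✗
6: successors {7}; □q there: 7:F. ✗
7: successors {8}; □q there: 8:T. ✓
8: no successors, so ◇□q fails. ✗
That's 4 of 8 worlds, so 4/8 = 1/2.

1/2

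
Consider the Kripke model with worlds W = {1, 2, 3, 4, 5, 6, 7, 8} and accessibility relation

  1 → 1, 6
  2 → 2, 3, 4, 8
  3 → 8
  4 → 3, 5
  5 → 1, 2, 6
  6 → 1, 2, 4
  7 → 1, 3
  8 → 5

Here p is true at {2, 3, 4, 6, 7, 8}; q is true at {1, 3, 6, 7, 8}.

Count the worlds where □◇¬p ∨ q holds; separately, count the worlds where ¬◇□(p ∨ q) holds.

For □◇¬p ∨ q:
1: □◇¬p is T, q is T. ✓
2: □◇¬p is F, q is F. ✗
3: □◇¬p is T, q is T. ✓
4: □◇¬p is F, q is F. ✗
5: □◇¬p is F, q is F. ✗
6: □◇¬p is F, q is T. ✓
7: □◇¬p is F, q is T. ✓
8: □◇¬p is T, q is T. ✓
— 5 worlds.
For ¬◇□(p ∨ q):
1: ◇□(p ∨ q) is T. ✗
2: ◇□(p ∨ q) is T. ✗
3: ◇□(p ∨ q) is F. ✓
4: ◇□(p ∨ q) is T. ✗
5: ◇□(p ∨ q) is T. ✗
6: ◇□(p ∨ q) is T. ✗
7: ◇□(p ∨ q) is T. ✗
8: ◇□(p ∨ q) is T. ✗
— 1 world.

5 and 1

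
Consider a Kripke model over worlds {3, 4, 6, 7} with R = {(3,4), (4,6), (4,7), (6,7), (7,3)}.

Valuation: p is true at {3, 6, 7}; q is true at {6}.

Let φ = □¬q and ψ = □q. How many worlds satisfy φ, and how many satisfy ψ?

For □¬q:
3: successors {4}; ¬q there: 4:T. ✓
4: successors {6, 7}; ¬q there: 6:F, 7:T. ✗
6: successors {7}; ¬q there: 7:T. ✓
7: successors {3}; ¬q there: 3:T. ✓
— 3 worlds.
For □q:
3: successors {4}; q there: 4:F. ✗
4: successors {6, 7}; q there: 6:T, 7:F. ✗
6: successors {7}; q there: 7:F. ✗
7: successors {3}; q there: 3:F. ✗
— 0 worlds.

3 and 0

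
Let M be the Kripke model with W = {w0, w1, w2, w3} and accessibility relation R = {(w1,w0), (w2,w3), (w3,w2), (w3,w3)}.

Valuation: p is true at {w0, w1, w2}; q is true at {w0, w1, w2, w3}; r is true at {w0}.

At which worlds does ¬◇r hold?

{w0, w2, w3}

w0: ◇r is F. ✓
w1: ◇r is T. ✗
w2: ◇r is F. ✓
w3: ◇r is F. ✓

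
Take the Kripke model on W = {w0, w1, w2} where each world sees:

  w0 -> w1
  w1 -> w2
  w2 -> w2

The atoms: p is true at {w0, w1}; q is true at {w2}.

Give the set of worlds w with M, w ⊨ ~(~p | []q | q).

{w0}

w0: ~p | []q | q is F. ✓
w1: ~p | []q | q is T. ✗
w2: ~p | []q | q is T. ✗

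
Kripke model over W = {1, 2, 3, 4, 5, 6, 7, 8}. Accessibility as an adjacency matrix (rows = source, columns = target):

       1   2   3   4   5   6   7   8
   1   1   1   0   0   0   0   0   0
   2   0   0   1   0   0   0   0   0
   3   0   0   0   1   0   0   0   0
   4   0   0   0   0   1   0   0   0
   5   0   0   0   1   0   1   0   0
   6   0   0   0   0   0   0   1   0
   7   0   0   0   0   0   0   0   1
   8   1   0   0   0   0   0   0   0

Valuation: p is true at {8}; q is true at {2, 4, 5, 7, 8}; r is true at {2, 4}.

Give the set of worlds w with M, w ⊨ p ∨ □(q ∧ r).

1: p is F, □(q ∧ r) is F. ✗
2: p is F, □(q ∧ r) is F. ✗
3: p is F, □(q ∧ r) is T. ✓
4: p is F, □(q ∧ r) is F. ✗
5: p is F, □(q ∧ r) is F. ✗
6: p is F, □(q ∧ r) is F. ✗
7: p is F, □(q ∧ r) is F. ✗
8: p is T, □(q ∧ r) is F. ✓

{3, 8}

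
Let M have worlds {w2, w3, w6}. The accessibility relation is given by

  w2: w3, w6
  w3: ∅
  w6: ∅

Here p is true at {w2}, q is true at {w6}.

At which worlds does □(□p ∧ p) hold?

{w3, w6}

w2: successors {w3, w6}; □p ∧ p there: w3:F, w6:F. ✗
w3: no successors, so □(□p ∧ p) holds vacuously. ✓
w6: no successors, so □(□p ∧ p) holds vacuously. ✓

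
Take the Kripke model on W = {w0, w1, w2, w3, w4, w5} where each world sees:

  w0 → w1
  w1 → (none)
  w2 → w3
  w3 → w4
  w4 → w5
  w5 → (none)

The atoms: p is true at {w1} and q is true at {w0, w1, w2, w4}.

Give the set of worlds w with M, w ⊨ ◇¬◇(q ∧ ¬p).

{w0, w3, w4}

w0: successors {w1}; ¬◇(q ∧ ¬p) there: w1:T. ✓
w1: no successors, so ◇¬◇(q ∧ ¬p) fails. ✗
w2: successors {w3}; ¬◇(q ∧ ¬p) there: w3:F. ✗
w3: successors {w4}; ¬◇(q ∧ ¬p) there: w4:T. ✓
w4: successors {w5}; ¬◇(q ∧ ¬p) there: w5:T. ✓
w5: no successors, so ◇¬◇(q ∧ ¬p) fails. ✗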